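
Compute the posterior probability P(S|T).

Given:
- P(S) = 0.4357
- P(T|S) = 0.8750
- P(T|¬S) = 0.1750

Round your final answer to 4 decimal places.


Bayes' theorem: P(S|T) = P(T|S) × P(S) / P(T)

Step 1: Calculate P(T) using law of total probability
P(T) = P(T|S)P(S) + P(T|¬S)P(¬S)
     = 0.8750 × 0.4357 + 0.1750 × 0.5643
     = 0.38123750 + 0.09875250
     = 0.47999000

Step 2: Apply Bayes' theorem
P(S|T) = P(T|S) × P(S) / P(T)
       = 0.38123750 / 0.47999000
       = 0.7943


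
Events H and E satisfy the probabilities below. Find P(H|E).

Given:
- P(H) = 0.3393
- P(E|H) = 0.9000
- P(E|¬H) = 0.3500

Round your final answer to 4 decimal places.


Bayes' theorem: P(H|E) = P(E|H) × P(H) / P(E)

Step 1: Calculate P(E) using law of total probability
P(E) = P(E|H)P(H) + P(E|¬H)P(¬H)
     = 0.9000 × 0.3393 + 0.3500 × 0.6607
     = 0.30537000 + 0.23124500
     = 0.53661500

Step 2: Apply Bayes' theorem
P(H|E) = P(E|H) × P(H) / P(E)
       = 0.30537000 / 0.53661500
       = 0.5691


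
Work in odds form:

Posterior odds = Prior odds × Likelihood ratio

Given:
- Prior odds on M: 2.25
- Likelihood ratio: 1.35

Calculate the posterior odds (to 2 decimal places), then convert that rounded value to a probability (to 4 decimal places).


Step 1: Calculate posterior odds
Posterior odds = Prior odds × LR
               = 2.25 × 1.35
               = 3.04

Step 2: Convert to probability
P(M|E) = Posterior odds / (1 + Posterior odds)
       = 3.04 / (1 + 3.04)
       = 3.04 / 4.04
       = 0.7525

The evidence increased P(M) from 0.6923 to 0.7525.


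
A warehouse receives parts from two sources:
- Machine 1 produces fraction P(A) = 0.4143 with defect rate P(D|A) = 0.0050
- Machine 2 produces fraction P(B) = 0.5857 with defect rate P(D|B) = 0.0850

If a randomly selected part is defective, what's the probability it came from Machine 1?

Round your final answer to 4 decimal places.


Let A = from Machine 1, D = defective

Given:
- P(A) = 0.4143, P(B) = 0.5857
- P(D|A) = 0.0050, P(D|B) = 0.0850

Step 1: Find P(D)
P(D) = P(D|A)P(A) + P(D|B)P(B)
     = 0.0050 × 0.4143 + 0.0850 × 0.5857
     = 0.00207150 + 0.04978450
     = 0.05185600

Step 2: Apply Bayes' theorem
P(A|D) = P(D|A)P(A) / P(D)
       = 0.00207150 / 0.05185600
       = 0.0399


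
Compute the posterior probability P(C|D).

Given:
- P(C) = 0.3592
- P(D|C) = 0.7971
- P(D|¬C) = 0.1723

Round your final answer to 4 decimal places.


Bayes' theorem: P(C|D) = P(D|C) × P(C) / P(D)

Step 1: Calculate P(D) using law of total probability
P(D) = P(D|C)P(C) + P(D|¬C)P(¬C)
     = 0.7971 × 0.3592 + 0.1723 × 0.6408
     = 0.28631832 + 0.11040984
     = 0.39672816

Step 2: Apply Bayes' theorem
P(C|D) = P(D|C) × P(C) / P(D)
       = 0.28631832 / 0.39672816
       = 0.7217


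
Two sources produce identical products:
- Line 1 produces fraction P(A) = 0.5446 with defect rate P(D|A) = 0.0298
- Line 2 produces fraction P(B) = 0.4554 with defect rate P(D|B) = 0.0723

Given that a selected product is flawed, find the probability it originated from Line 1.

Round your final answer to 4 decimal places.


Let A = from Line 1, D = flawed

Given:
- P(A) = 0.5446, P(B) = 0.4554
- P(D|A) = 0.0298, P(D|B) = 0.0723

Step 1: Find P(D)
P(D) = P(D|A)P(A) + P(D|B)P(B)
     = 0.0298 × 0.5446 + 0.0723 × 0.4554
     = 0.01622908 + 0.03292542
     = 0.04915450

Step 2: Apply Bayes' theorem
P(A|D) = P(D|A)P(A) / P(D)
       = 0.01622908 / 0.04915450
       = 0.3302


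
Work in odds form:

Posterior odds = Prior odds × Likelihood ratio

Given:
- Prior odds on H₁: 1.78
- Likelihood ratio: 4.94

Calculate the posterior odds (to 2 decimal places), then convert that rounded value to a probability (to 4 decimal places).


Step 1: Calculate posterior odds
Posterior odds = Prior odds × LR
               = 1.78 × 4.94
               = 8.79

Step 2: Convert to probability
P(H₁|E) = Posterior odds / (1 + Posterior odds)
       = 8.79 / (1 + 8.79)
       = 8.79 / 9.79
       = 0.8979

The evidence increased P(H₁) from 0.6403 to 0.8979.


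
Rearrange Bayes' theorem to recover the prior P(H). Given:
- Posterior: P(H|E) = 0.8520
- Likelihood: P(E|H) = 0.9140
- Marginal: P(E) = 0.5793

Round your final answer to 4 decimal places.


From Bayes' theorem: P(H|E) = P(E|H) × P(H) / P(E)

Rearranging for P(H):
P(H) = P(H|E) × P(E) / P(E|H)
     = 0.8520 × 0.5793 / 0.9140
     = 0.49356360 / 0.9140
     = 0.5400


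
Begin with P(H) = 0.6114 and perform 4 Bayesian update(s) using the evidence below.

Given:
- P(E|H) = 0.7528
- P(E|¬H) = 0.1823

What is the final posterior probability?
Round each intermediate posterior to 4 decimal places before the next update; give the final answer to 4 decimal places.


Sequential Bayesian updating:

Initial prior: P(H) = 0.6114

Update 1:
  P(E) = 0.7528 × 0.6114 + 0.1823 × 0.3886 = 0.46026192 + 0.07084178 = 0.53110370
  P(H|E) = 0.46026192 / 0.53110370 = 0.8666

Update 2:
  P(E) = 0.7528 × 0.8666 + 0.1823 × 0.1334 = 0.65237648 + 0.02431882 = 0.67669530
  P(H|E) = 0.65237648 / 0.67669530 = 0.9641

Update 3:
  P(E) = 0.7528 × 0.9641 + 0.1823 × 0.0359 = 0.72577448 + 0.00654457 = 0.73231905
  P(H|E) = 0.72577448 / 0.73231905 = 0.9911

Update 4:
  P(E) = 0.7528 × 0.9911 + 0.1823 × 0.0089 = 0.74610008 + 0.00162247 = 0.74772255
  P(H|E) = 0.74610008 / 0.74772255 = 0.9978

Final posterior: 0.9978


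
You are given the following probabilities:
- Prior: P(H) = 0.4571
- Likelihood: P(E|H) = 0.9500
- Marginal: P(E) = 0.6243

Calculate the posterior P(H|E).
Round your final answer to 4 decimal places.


Using Bayes' theorem:

P(H|E) = P(E|H) × P(H) / P(E)
       = 0.9500 × 0.4571 / 0.6243
       = 0.43424500 / 0.6243
       = 0.6956

The evidence strengthens our belief in H.
Prior: 0.4571 → Posterior: 0.6956


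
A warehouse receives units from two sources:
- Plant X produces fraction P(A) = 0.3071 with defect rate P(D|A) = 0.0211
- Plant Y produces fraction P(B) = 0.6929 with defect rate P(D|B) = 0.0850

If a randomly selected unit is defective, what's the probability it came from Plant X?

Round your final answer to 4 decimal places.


Let A = from Plant X, D = defective

Given:
- P(A) = 0.3071, P(B) = 0.6929
- P(D|A) = 0.0211, P(D|B) = 0.0850

Step 1: Find P(D)
P(D) = P(D|A)P(A) + P(D|B)P(B)
     = 0.0211 × 0.3071 + 0.0850 × 0.6929
     = 0.00647981 + 0.05889650
     = 0.06537631

Step 2: Apply Bayes' theorem
P(A|D) = P(D|A)P(A) / P(D)
       = 0.00647981 / 0.06537631
       = 0.0991


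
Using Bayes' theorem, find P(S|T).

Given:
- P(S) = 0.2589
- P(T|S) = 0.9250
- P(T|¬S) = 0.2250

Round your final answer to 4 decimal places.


Bayes' theorem: P(S|T) = P(T|S) × P(S) / P(T)

Step 1: Calculate P(T) using law of total probability
P(T) = P(T|S)P(S) + P(T|¬S)P(¬S)
     = 0.9250 × 0.2589 + 0.2250 × 0.7411
     = 0.23948250 + 0.16674750
     = 0.40623000

Step 2: Apply Bayes' theorem
P(S|T) = P(T|S) × P(S) / P(T)
       = 0.23948250 / 0.40623000
       = 0.5895


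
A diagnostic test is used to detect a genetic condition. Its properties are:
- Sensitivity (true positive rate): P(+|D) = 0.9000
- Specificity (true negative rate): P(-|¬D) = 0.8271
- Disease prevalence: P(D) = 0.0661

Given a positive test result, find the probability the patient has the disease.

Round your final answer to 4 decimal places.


Let D = has disease, + = positive test

Given:
- P(D) = 0.0661 (prevalence)
- P(+|D) = 0.9000 (sensitivity)
- P(-|¬D) = 0.8271 (specificity)
- P(+|¬D) = 0.1729 (false positive rate = 1 - specificity)

Step 1: Find P(+)
P(+) = P(+|D)P(D) + P(+|¬D)P(¬D)
     = 0.9000 × 0.0661 + 0.1729 × 0.9339
     = 0.05949000 + 0.16147131
     = 0.22096131

Step 2: Apply Bayes' theorem for P(D|+)
P(D|+) = P(+|D)P(D) / P(+)
       = 0.05949000 / 0.22096131
       = 0.2692


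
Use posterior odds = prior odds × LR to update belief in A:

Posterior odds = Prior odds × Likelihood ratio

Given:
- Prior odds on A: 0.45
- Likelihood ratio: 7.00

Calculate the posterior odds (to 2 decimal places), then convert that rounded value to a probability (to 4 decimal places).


Step 1: Calculate posterior odds
Posterior odds = Prior odds × LR
               = 0.45 × 7.00
               = 3.15

Step 2: Convert to probability
P(A|E) = Posterior odds / (1 + Posterior odds)
       = 3.15 / (1 + 3.15)
       = 3.15 / 4.15
       = 0.7590

The evidence increased P(A) from 0.3103 to 0.7590.


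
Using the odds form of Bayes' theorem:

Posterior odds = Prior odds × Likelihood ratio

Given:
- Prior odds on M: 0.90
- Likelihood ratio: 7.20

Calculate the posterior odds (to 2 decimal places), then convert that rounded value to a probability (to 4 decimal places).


Step 1: Calculate posterior odds
Posterior odds = Prior odds × LR
               = 0.90 × 7.20
               = 6.48

Step 2: Convert to probability
P(M|E) = Posterior odds / (1 + Posterior odds)
       = 6.48 / (1 + 6.48)
       = 6.48 / 7.48
       = 0.8663

The evidence increased P(M) from 0.4737 to 0.8663.


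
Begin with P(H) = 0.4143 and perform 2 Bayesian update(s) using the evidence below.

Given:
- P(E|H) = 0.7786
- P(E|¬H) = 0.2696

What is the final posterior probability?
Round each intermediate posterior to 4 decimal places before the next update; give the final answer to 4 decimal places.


Sequential Bayesian updating:

Initial prior: P(H) = 0.4143

Update 1:
  P(E) = 0.7786 × 0.4143 + 0.2696 × 0.5857 = 0.32257398 + 0.15790472 = 0.48047870
  P(H|E) = 0.32257398 / 0.48047870 = 0.6714

Update 2:
  P(E) = 0.7786 × 0.6714 + 0.2696 × 0.3286 = 0.52275204 + 0.08859056 = 0.61134260
  P(H|E) = 0.52275204 / 0.61134260 = 0.8551

Final posterior: 0.8551


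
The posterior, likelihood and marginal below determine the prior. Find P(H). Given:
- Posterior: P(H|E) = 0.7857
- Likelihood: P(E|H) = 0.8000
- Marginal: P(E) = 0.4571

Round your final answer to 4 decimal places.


From Bayes' theorem: P(H|E) = P(E|H) × P(H) / P(E)

Rearranging for P(H):
P(H) = P(H|E) × P(E) / P(E|H)
     = 0.7857 × 0.4571 / 0.8000
     = 0.35914347 / 0.8000
     = 0.4489


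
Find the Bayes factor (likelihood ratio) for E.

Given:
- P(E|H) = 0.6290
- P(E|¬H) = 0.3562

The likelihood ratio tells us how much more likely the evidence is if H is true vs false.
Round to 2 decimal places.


Likelihood Ratio (LR) = P(E|H) / P(E|¬H)

LR = 0.6290 / 0.3562
   = 1.77

The evidence is 1.77 times more likely if H is true than if H is false.
Since LR > 1, the evidence supports H over ¬H.


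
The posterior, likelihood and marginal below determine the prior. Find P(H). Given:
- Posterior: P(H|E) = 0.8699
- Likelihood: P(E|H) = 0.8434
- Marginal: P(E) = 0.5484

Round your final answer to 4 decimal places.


From Bayes' theorem: P(H|E) = P(E|H) × P(H) / P(E)

Rearranging for P(H):
P(H) = P(H|E) × P(E) / P(E|H)
     = 0.8699 × 0.5484 / 0.8434
     = 0.47705316 / 0.8434
     = 0.5656


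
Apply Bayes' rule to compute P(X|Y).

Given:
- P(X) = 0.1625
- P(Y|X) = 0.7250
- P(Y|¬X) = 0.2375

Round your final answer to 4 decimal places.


Bayes' theorem: P(X|Y) = P(Y|X) × P(X) / P(Y)

Step 1: Calculate P(Y) using law of total probability
P(Y) = P(Y|X)P(X) + P(Y|¬X)P(¬X)
     = 0.7250 × 0.1625 + 0.2375 × 0.8375
     = 0.11781250 + 0.19890625
     = 0.31671875

Step 2: Apply Bayes' theorem
P(X|Y) = P(Y|X) × P(X) / P(Y)
       = 0.11781250 / 0.31671875
       = 0.3720


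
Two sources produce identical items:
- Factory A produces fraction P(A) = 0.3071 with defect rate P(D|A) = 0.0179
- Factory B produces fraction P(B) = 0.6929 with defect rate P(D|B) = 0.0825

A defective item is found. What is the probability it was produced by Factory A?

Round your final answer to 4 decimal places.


Let A = from Factory A, D = defective

Given:
- P(A) = 0.3071, P(B) = 0.6929
- P(D|A) = 0.0179, P(D|B) = 0.0825

Step 1: Find P(D)
P(D) = P(D|A)P(A) + P(D|B)P(B)
     = 0.0179 × 0.3071 + 0.0825 × 0.6929
     = 0.00549709 + 0.05716425
     = 0.06266134

Step 2: Apply Bayes' theorem
P(A|D) = P(D|A)P(A) / P(D)
       = 0.00549709 / 0.06266134
       = 0.0877


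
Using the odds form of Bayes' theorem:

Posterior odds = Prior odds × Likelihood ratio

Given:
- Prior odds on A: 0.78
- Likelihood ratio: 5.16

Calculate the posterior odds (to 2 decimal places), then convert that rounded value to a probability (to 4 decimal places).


Step 1: Calculate posterior odds
Posterior odds = Prior odds × LR
               = 0.78 × 5.16
               = 4.02

Step 2: Convert to probability
P(A|E) = Posterior odds / (1 + Posterior odds)
       = 4.02 / (1 + 4.02)
       = 4.02 / 5.02
       = 0.8008

The evidence increased P(A) from 0.4382 to 0.8008.


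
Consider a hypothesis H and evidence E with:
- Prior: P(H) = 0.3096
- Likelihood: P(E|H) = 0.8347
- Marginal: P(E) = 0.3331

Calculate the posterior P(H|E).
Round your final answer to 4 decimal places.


Using Bayes' theorem:

P(H|E) = P(E|H) × P(H) / P(E)
       = 0.8347 × 0.3096 / 0.3331
       = 0.25842312 / 0.3331
       = 0.7758

The evidence strengthens our belief in H.
Prior: 0.3096 → Posterior: 0.7758


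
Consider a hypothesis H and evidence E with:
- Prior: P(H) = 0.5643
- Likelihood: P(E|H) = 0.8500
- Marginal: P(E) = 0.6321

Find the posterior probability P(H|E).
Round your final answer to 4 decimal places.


Using Bayes' theorem:

P(H|E) = P(E|H) × P(H) / P(E)
       = 0.8500 × 0.5643 / 0.6321
       = 0.47965500 / 0.6321
       = 0.7588

The evidence strengthens our belief in H.
Prior: 0.5643 → Posterior: 0.7588


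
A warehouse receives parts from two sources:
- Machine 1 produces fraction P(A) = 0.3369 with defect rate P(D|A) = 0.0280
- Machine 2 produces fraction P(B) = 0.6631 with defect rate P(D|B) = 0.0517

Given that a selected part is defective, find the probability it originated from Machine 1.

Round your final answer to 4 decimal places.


Let A = from Machine 1, D = defective

Given:
- P(A) = 0.3369, P(B) = 0.6631
- P(D|A) = 0.0280, P(D|B) = 0.0517

Step 1: Find P(D)
P(D) = P(D|A)P(A) + P(D|B)P(B)
     = 0.0280 × 0.3369 + 0.0517 × 0.6631
     = 0.00943320 + 0.03428227
     = 0.04371547

Step 2: Apply Bayes' theorem
P(A|D) = P(D|A)P(A) / P(D)
       = 0.00943320 / 0.04371547
       = 0.2158


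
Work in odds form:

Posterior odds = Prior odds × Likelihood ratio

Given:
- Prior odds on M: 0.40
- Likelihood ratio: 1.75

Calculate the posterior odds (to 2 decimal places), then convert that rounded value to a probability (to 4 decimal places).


Step 1: Calculate posterior odds
Posterior odds = Prior odds × LR
               = 0.40 × 1.75
               = 0.70

Step 2: Convert to probability
P(M|E) = Posterior odds / (1 + Posterior odds)
       = 0.70 / (1 + 0.70)
       = 0.70 / 1.70
       = 0.4118

The evidence increased P(M) from 0.2857 to 0.4118.


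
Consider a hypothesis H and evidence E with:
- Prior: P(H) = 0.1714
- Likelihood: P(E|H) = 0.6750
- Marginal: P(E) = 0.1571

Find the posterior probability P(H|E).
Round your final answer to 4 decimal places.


Using Bayes' theorem:

P(H|E) = P(E|H) × P(H) / P(E)
       = 0.6750 × 0.1714 / 0.1571
       = 0.11569500 / 0.1571
       = 0.7364

The evidence strengthens our belief in H.
Prior: 0.1714 → Posterior: 0.7364


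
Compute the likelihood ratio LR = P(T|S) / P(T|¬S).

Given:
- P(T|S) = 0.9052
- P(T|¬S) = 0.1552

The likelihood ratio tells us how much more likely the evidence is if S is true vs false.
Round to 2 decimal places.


Likelihood Ratio (LR) = P(T|S) / P(T|¬S)

LR = 0.9052 / 0.1552
   = 5.83

The evidence is 5.83 times more likely if S is true than if S is false.
LR > 1, so observing T raises the odds in favor of S.


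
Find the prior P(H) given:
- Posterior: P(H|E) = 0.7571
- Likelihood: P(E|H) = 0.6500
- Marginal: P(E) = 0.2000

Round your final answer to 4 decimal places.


From Bayes' theorem: P(H|E) = P(E|H) × P(H) / P(E)

Rearranging for P(H):
P(H) = P(H|E) × P(E) / P(E|H)
     = 0.7571 × 0.2000 / 0.6500
     = 0.15142000 / 0.6500
     = 0.2330


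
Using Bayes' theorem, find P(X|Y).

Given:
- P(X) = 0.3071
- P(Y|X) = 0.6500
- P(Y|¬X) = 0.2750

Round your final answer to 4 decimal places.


Bayes' theorem: P(X|Y) = P(Y|X) × P(X) / P(Y)

Step 1: Calculate P(Y) using law of total probability
P(Y) = P(Y|X)P(X) + P(Y|¬X)P(¬X)
     = 0.6500 × 0.3071 + 0.2750 × 0.6929
     = 0.19961500 + 0.19054750
     = 0.39016250

Step 2: Apply Bayes' theorem
P(X|Y) = P(Y|X) × P(X) / P(Y)
       = 0.19961500 / 0.39016250
       = 0.5116


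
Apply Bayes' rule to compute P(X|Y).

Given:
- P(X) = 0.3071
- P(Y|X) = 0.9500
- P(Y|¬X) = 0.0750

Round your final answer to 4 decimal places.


Bayes' theorem: P(X|Y) = P(Y|X) × P(X) / P(Y)

Step 1: Calculate P(Y) using law of total probability
P(Y) = P(Y|X)P(X) + P(Y|¬X)P(¬X)
     = 0.9500 × 0.3071 + 0.0750 × 0.6929
     = 0.29174500 + 0.05196750
     = 0.34371250

Step 2: Apply Bayes' theorem
P(X|Y) = P(Y|X) × P(X) / P(Y)
       = 0.29174500 / 0.34371250
       = 0.8488


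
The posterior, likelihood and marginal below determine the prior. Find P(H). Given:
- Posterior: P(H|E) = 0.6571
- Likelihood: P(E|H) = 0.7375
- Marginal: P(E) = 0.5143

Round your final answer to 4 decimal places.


From Bayes' theorem: P(H|E) = P(E|H) × P(H) / P(E)

Rearranging for P(H):
P(H) = P(H|E) × P(E) / P(E|H)
     = 0.6571 × 0.5143 / 0.7375
     = 0.33794653 / 0.7375
     = 0.4582


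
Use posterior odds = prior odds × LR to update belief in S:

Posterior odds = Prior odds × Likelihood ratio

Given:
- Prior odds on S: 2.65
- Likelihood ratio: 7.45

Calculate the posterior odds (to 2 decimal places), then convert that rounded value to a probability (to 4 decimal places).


Step 1: Calculate posterior odds
Posterior odds = Prior odds × LR
               = 2.65 × 7.45
               = 19.74

Step 2: Convert to probability
P(S|E) = Posterior odds / (1 + Posterior odds)
       = 19.74 / (1 + 19.74)
       = 19.74 / 20.74
       = 0.9518

The evidence increased P(S) from 0.7260 to 0.9518.


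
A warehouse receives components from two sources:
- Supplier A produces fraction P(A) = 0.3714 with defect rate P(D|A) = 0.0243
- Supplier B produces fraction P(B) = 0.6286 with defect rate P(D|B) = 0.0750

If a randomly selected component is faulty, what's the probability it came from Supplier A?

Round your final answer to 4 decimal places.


Let A = from Supplier A, D = faulty

Given:
- P(A) = 0.3714, P(B) = 0.6286
- P(D|A) = 0.0243, P(D|B) = 0.0750

Step 1: Find P(D)
P(D) = P(D|A)P(A) + P(D|B)P(B)
     = 0.0243 × 0.3714 + 0.0750 × 0.6286
     = 0.00902502 + 0.04714500
     = 0.05617002

Step 2: Apply Bayes' theorem
P(A|D) = P(D|A)P(A) / P(D)
       = 0.00902502 / 0.05617002
       = 0.1607


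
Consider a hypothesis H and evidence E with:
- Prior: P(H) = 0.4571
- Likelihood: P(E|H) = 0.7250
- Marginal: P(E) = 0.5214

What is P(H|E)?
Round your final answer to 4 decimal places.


Using Bayes' theorem:

P(H|E) = P(E|H) × P(H) / P(E)
       = 0.7250 × 0.4571 / 0.5214
       = 0.33139750 / 0.5214
       = 0.6356

The evidence strengthens our belief in H.
Prior: 0.4571 → Posterior: 0.6356


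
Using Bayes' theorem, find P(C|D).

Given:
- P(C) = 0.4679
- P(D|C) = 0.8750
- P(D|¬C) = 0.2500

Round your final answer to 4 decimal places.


Bayes' theorem: P(C|D) = P(D|C) × P(C) / P(D)

Step 1: Calculate P(D) using law of total probability
P(D) = P(D|C)P(C) + P(D|¬C)P(¬C)
     = 0.8750 × 0.4679 + 0.2500 × 0.5321
     = 0.40941250 + 0.13302500
     = 0.54243750

Step 2: Apply Bayes' theorem
P(C|D) = P(D|C) × P(C) / P(D)
       = 0.40941250 / 0.54243750
       = 0.7548


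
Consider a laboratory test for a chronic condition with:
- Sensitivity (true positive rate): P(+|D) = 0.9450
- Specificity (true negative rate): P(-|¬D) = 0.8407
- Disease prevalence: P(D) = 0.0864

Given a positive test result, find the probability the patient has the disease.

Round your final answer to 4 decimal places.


Let D = has disease, + = positive test

Given:
- P(D) = 0.0864 (prevalence)
- P(+|D) = 0.9450 (sensitivity)
- P(-|¬D) = 0.8407 (specificity)
- P(+|¬D) = 0.1593 (false positive rate = 1 - specificity)

Step 1: Find P(+)
P(+) = P(+|D)P(D) + P(+|¬D)P(¬D)
     = 0.9450 × 0.0864 + 0.1593 × 0.9136
     = 0.08164800 + 0.14553648
     = 0.22718448

Step 2: Apply Bayes' theorem for P(D|+)
P(D|+) = P(+|D)P(D) / P(+)
       = 0.08164800 / 0.22718448
       = 0.3594


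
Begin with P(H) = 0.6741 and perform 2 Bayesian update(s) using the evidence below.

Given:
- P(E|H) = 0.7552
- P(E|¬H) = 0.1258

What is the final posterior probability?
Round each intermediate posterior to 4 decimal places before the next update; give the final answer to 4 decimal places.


Sequential Bayesian updating:

Initial prior: P(H) = 0.6741

Update 1:
  P(E) = 0.7552 × 0.6741 + 0.1258 × 0.3259 = 0.50908032 + 0.04099822 = 0.55007854
  P(H|E) = 0.50908032 / 0.55007854 = 0.9255

Update 2:
  P(E) = 0.7552 × 0.9255 + 0.1258 × 0.0745 = 0.69893760 + 0.00937210 = 0.70830970
  P(H|E) = 0.69893760 / 0.70830970 = 0.9868

Final posterior: 0.9868


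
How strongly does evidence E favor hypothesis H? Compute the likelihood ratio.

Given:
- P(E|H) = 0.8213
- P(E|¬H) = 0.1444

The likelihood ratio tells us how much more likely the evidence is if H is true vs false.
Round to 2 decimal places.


Likelihood Ratio (LR) = P(E|H) / P(E|¬H)

LR = 0.8213 / 0.1444
   = 5.69

The evidence is 5.69 times more likely if H is true than if H is false.
Because LR exceeds 1, E is evidence for H.


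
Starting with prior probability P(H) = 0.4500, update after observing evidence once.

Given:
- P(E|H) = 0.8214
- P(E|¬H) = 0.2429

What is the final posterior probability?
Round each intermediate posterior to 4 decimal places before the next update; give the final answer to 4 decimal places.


Sequential Bayesian updating:

Initial prior: P(H) = 0.4500

Update 1:
  P(E) = 0.8214 × 0.4500 + 0.2429 × 0.5500 = 0.36963000 + 0.13359500 = 0.50322500
  P(H|E) = 0.36963000 / 0.50322500 = 0.7345

Final posterior: 0.7345


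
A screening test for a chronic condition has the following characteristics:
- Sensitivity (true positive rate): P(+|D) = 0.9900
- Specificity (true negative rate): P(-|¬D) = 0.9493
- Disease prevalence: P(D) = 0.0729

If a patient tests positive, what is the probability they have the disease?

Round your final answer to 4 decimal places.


Let D = has disease, + = positive test

Given:
- P(D) = 0.0729 (prevalence)
- P(+|D) = 0.9900 (sensitivity)
- P(-|¬D) = 0.9493 (specificity)
- P(+|¬D) = 0.0507 (false positive rate = 1 - specificity)

Step 1: Find P(+)
P(+) = P(+|D)P(D) + P(+|¬D)P(¬D)
     = 0.9900 × 0.0729 + 0.0507 × 0.9271
     = 0.07217100 + 0.04700397
     = 0.11917497

Step 2: Apply Bayes' theorem for P(D|+)
P(D|+) = P(+|D)P(D) / P(+)
       = 0.07217100 / 0.11917497
       = 0.6056


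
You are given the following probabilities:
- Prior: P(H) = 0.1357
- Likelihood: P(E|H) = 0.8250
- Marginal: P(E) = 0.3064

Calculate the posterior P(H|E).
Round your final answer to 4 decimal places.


Using Bayes' theorem:

P(H|E) = P(E|H) × P(H) / P(E)
       = 0.8250 × 0.1357 / 0.3064
       = 0.11195250 / 0.3064
       = 0.3654

The evidence strengthens our belief in H.
Prior: 0.1357 → Posterior: 0.3654


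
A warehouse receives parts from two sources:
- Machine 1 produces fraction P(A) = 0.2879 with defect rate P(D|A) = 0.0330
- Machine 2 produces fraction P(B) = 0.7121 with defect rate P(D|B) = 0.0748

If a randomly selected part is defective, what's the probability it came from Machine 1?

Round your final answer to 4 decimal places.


Let A = from Machine 1, D = defective

Given:
- P(A) = 0.2879, P(B) = 0.7121
- P(D|A) = 0.0330, P(D|B) = 0.0748

Step 1: Find P(D)
P(D) = P(D|A)P(A) + P(D|B)P(B)
     = 0.0330 × 0.2879 + 0.0748 × 0.7121
     = 0.00950070 + 0.05326508
     = 0.06276578

Step 2: Apply Bayes' theorem
P(A|D) = P(D|A)P(A) / P(D)
       = 0.00950070 / 0.06276578
       = 0.1514


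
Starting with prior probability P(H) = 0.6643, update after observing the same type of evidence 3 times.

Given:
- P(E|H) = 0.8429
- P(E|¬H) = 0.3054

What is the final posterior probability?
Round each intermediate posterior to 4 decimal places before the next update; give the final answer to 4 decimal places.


Sequential Bayesian updating:

Initial prior: P(H) = 0.6643

Update 1:
  P(E) = 0.8429 × 0.6643 + 0.3054 × 0.3357 = 0.55993847 + 0.10252278 = 0.66246125
  P(H|E) = 0.55993847 / 0.66246125 = 0.8452

Update 2:
  P(E) = 0.8429 × 0.8452 + 0.3054 × 0.1548 = 0.71241908 + 0.04727592 = 0.75969500
  P(H|E) = 0.71241908 / 0.75969500 = 0.9378

Update 3:
  P(E) = 0.8429 × 0.9378 + 0.3054 × 0.0622 = 0.79047162 + 0.01899588 = 0.80946750
  P(H|E) = 0.79047162 / 0.80946750 = 0.9765

Final posterior: 0.9765


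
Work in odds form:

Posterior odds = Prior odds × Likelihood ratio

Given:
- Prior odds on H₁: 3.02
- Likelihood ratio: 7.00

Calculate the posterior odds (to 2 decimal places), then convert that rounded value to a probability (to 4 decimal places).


Step 1: Calculate posterior odds
Posterior odds = Prior odds × LR
               = 3.02 × 7.00
               = 21.14

Step 2: Convert to probability
P(H₁|E) = Posterior odds / (1 + Posterior odds)
       = 21.14 / (1 + 21.14)
       = 21.14 / 22.14
       = 0.9548

The evidence increased P(H₁) from 0.7512 to 0.9548.


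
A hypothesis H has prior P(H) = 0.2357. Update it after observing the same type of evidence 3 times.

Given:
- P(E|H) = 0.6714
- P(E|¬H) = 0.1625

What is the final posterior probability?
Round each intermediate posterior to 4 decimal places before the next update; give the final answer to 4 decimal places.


Sequential Bayesian updating:

Initial prior: P(H) = 0.2357

Update 1:
  P(E) = 0.6714 × 0.2357 + 0.1625 × 0.7643 = 0.15824898 + 0.12419875 = 0.28244773
  P(H|E) = 0.15824898 / 0.28244773 = 0.5603

Update 2:
  P(E) = 0.6714 × 0.5603 + 0.1625 × 0.4397 = 0.37618542 + 0.07145125 = 0.44763667
  P(H|E) = 0.37618542 / 0.44763667 = 0.8404

Update 3:
  P(E) = 0.6714 × 0.8404 + 0.1625 × 0.1596 = 0.56424456 + 0.02593500 = 0.59017956
  P(H|E) = 0.56424456 / 0.59017956 = 0.9561

Final posterior: 0.9561


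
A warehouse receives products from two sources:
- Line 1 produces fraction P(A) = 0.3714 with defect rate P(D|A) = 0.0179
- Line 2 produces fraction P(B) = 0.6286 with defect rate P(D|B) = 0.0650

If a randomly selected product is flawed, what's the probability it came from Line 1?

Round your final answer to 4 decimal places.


Let A = from Line 1, D = flawed

Given:
- P(A) = 0.3714, P(B) = 0.6286
- P(D|A) = 0.0179, P(D|B) = 0.0650

Step 1: Find P(D)
P(D) = P(D|A)P(A) + P(D|B)P(B)
     = 0.0179 × 0.3714 + 0.0650 × 0.6286
     = 0.00664806 + 0.04085900
     = 0.04750706

Step 2: Apply Bayes' theorem
P(A|D) = P(D|A)P(A) / P(D)
       = 0.00664806 / 0.04750706
       = 0.1399


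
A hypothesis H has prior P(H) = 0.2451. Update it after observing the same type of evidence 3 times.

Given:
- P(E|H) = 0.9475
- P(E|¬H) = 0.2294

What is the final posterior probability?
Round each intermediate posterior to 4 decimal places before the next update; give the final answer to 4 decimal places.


Sequential Bayesian updating:

Initial prior: P(H) = 0.2451

Update 1:
  P(E) = 0.9475 × 0.2451 + 0.2294 × 0.7549 = 0.23223225 + 0.17317406 = 0.40540631
  P(H|E) = 0.23223225 / 0.40540631 = 0.5728

Update 2:
  P(E) = 0.9475 × 0.5728 + 0.2294 × 0.4272 = 0.54272800 + 0.09799968 = 0.64072768
  P(H|E) = 0.54272800 / 0.64072768 = 0.8470

Update 3:
  P(E) = 0.9475 × 0.8470 + 0.2294 × 0.1530 = 0.80253250 + 0.03509820 = 0.83763070
  P(H|E) = 0.80253250 / 0.83763070 = 0.9581

Final posterior: 0.9581


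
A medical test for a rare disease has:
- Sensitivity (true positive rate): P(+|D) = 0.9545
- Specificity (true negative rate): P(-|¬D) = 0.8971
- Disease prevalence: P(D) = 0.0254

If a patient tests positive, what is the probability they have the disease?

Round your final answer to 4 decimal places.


Let D = has disease, + = positive test

Given:
- P(D) = 0.0254 (prevalence)
- P(+|D) = 0.9545 (sensitivity)
- P(-|¬D) = 0.8971 (specificity)
- P(+|¬D) = 0.1029 (false positive rate = 1 - specificity)

Step 1: Find P(+)
P(+) = P(+|D)P(D) + P(+|¬D)P(¬D)
     = 0.9545 × 0.0254 + 0.1029 × 0.9746
     = 0.02424430 + 0.10028634
     = 0.12453064

Step 2: Apply Bayes' theorem for P(D|+)
P(D|+) = P(+|D)P(D) / P(+)
       = 0.02424430 / 0.12453064
       = 0.1947


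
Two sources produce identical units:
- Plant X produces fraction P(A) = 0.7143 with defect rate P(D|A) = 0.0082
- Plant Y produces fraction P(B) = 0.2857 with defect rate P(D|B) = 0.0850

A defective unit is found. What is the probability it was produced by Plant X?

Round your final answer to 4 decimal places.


Let A = from Plant X, D = defective

Given:
- P(A) = 0.7143, P(B) = 0.2857
- P(D|A) = 0.0082, P(D|B) = 0.0850

Step 1: Find P(D)
P(D) = P(D|A)P(A) + P(D|B)P(B)
     = 0.0082 × 0.7143 + 0.0850 × 0.2857
     = 0.00585726 + 0.02428450
     = 0.03014176

Step 2: Apply Bayes' theorem
P(A|D) = P(D|A)P(A) / P(D)
       = 0.00585726 / 0.03014176
       = 0.1943


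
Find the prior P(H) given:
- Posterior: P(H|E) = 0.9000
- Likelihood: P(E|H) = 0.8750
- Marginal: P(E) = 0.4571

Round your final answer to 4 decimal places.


From Bayes' theorem: P(H|E) = P(E|H) × P(H) / P(E)

Rearranging for P(H):
P(H) = P(H|E) × P(E) / P(E|H)
     = 0.9000 × 0.4571 / 0.8750
     = 0.41139000 / 0.8750
     = 0.4702


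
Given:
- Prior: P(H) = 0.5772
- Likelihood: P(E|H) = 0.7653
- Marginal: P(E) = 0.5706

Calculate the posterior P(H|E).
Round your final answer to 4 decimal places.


Using Bayes' theorem:

P(H|E) = P(E|H) × P(H) / P(E)
       = 0.7653 × 0.5772 / 0.5706
       = 0.44173116 / 0.5706
       = 0.7742

The evidence strengthens our belief in H.
Prior: 0.5772 → Posterior: 0.7742


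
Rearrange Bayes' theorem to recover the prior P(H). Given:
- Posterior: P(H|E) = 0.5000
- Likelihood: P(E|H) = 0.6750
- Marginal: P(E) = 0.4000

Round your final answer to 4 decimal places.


From Bayes' theorem: P(H|E) = P(E|H) × P(H) / P(E)

Rearranging for P(H):
P(H) = P(H|E) × P(E) / P(E|H)
     = 0.5000 × 0.4000 / 0.6750
     = 0.20000000 / 0.6750
     = 0.2963


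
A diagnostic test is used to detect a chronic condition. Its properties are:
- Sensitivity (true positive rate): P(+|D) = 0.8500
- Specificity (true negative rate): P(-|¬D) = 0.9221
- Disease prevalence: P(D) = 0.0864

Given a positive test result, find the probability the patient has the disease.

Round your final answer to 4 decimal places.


Let D = has disease, + = positive test

Given:
- P(D) = 0.0864 (prevalence)
- P(+|D) = 0.8500 (sensitivity)
- P(-|¬D) = 0.9221 (specificity)
- P(+|¬D) = 0.0779 (false positive rate = 1 - specificity)

Step 1: Find P(+)
P(+) = P(+|D)P(D) + P(+|¬D)P(¬D)
     = 0.8500 × 0.0864 + 0.0779 × 0.9136
     = 0.07344000 + 0.07116944
     = 0.14460944

Step 2: Apply Bayes' theorem for P(D|+)
P(D|+) = P(+|D)P(D) / P(+)
       = 0.07344000 / 0.14460944
       = 0.5079


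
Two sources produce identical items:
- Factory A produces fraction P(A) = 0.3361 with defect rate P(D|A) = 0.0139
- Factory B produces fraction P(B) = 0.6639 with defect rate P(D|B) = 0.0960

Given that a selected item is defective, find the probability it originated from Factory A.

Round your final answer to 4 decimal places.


Let A = from Factory A, D = defective

Given:
- P(A) = 0.3361, P(B) = 0.6639
- P(D|A) = 0.0139, P(D|B) = 0.0960

Step 1: Find P(D)
P(D) = P(D|A)P(A) + P(D|B)P(B)
     = 0.0139 × 0.3361 + 0.0960 × 0.6639
     = 0.00467179 + 0.06373440
     = 0.06840619

Step 2: Apply Bayes' theorem
P(A|D) = P(D|A)P(A) / P(D)
       = 0.00467179 / 0.06840619
       = 0.0683


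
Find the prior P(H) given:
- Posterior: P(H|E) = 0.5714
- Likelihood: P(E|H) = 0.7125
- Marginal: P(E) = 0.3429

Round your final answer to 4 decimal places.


From Bayes' theorem: P(H|E) = P(E|H) × P(H) / P(E)

Rearranging for P(H):
P(H) = P(H|E) × P(E) / P(E|H)
     = 0.5714 × 0.3429 / 0.7125
     = 0.19593306 / 0.7125
     = 0.2750


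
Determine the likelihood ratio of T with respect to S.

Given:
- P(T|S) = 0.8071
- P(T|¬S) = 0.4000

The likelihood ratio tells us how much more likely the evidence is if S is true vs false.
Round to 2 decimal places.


Likelihood Ratio (LR) = P(T|S) / P(T|¬S)

LR = 0.8071 / 0.4000
   = 2.02

The evidence is 2.02 times more likely if S is true than if S is false.
Because LR exceeds 1, T is evidence for S.


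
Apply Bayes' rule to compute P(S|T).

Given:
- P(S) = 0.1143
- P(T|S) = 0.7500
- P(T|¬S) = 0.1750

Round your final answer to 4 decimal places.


Bayes' theorem: P(S|T) = P(T|S) × P(S) / P(T)

Step 1: Calculate P(T) using law of total probability
P(T) = P(T|S)P(S) + P(T|¬S)P(¬S)
     = 0.7500 × 0.1143 + 0.1750 × 0.8857
     = 0.08572500 + 0.15499750
     = 0.24072250

Step 2: Apply Bayes' theorem
P(S|T) = P(T|S) × P(S) / P(T)
       = 0.08572500 / 0.24072250
       = 0.3561


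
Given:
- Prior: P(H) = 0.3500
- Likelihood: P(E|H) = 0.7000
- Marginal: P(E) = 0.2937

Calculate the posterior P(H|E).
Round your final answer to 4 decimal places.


Using Bayes' theorem:

P(H|E) = P(E|H) × P(H) / P(E)
       = 0.7000 × 0.3500 / 0.2937
       = 0.24500000 / 0.2937
       = 0.8342

The evidence strengthens our belief in H.
Prior: 0.3500 → Posterior: 0.8342


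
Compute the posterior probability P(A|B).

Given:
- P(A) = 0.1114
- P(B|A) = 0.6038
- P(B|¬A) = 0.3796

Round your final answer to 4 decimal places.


Bayes' theorem: P(A|B) = P(B|A) × P(A) / P(B)

Step 1: Calculate P(B) using law of total probability
P(B) = P(B|A)P(A) + P(B|¬A)P(¬A)
     = 0.6038 × 0.1114 + 0.3796 × 0.8886
     = 0.06726332 + 0.33731256
     = 0.40457588

Step 2: Apply Bayes' theorem
P(A|B) = P(B|A) × P(A) / P(B)
       = 0.06726332 / 0.40457588
       = 0.1663


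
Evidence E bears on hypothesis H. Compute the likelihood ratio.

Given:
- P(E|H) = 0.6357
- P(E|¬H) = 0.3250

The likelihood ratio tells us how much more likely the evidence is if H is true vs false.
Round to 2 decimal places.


Likelihood Ratio (LR) = P(E|H) / P(E|¬H)

LR = 0.6357 / 0.3250
   = 1.96

The evidence is 1.96 times more likely if H is true than if H is false.
Because LR exceeds 1, E is evidence for H.


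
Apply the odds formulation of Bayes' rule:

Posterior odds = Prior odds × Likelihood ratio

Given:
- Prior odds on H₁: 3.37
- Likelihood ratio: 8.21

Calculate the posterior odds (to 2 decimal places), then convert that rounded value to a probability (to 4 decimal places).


Step 1: Calculate posterior odds
Posterior odds = Prior odds × LR
               = 3.37 × 8.21
               = 27.67

Step 2: Convert to probability
P(H₁|E) = Posterior odds / (1 + Posterior odds)
       = 27.67 / (1 + 27.67)
       = 27.67 / 28.67
       = 0.9651

The evidence increased P(H₁) from 0.7712 to 0.9651.


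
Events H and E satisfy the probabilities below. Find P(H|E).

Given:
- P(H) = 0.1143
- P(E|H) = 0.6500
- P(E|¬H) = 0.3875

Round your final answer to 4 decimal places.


Bayes' theorem: P(H|E) = P(E|H) × P(H) / P(E)

Step 1: Calculate P(E) using law of total probability
P(E) = P(E|H)P(H) + P(E|¬H)P(¬H)
     = 0.6500 × 0.1143 + 0.3875 × 0.8857
     = 0.07429500 + 0.34320875
     = 0.41750375

Step 2: Apply Bayes' theorem
P(H|E) = P(E|H) × P(H) / P(E)
       = 0.07429500 / 0.41750375
       = 0.1780


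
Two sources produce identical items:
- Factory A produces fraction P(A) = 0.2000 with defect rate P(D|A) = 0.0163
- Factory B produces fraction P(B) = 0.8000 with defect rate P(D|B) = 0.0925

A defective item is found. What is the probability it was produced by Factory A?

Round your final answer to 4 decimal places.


Let A = from Factory A, D = defective

Given:
- P(A) = 0.2000, P(B) = 0.8000
- P(D|A) = 0.0163, P(D|B) = 0.0925

Step 1: Find P(D)
P(D) = P(D|A)P(A) + P(D|B)P(B)
     = 0.0163 × 0.2000 + 0.0925 × 0.8000
     = 0.00326000 + 0.07400000
     = 0.07726000

Step 2: Apply Bayes' theorem
P(A|D) = P(D|A)P(A) / P(D)
       = 0.00326000 / 0.07726000
       = 0.0422


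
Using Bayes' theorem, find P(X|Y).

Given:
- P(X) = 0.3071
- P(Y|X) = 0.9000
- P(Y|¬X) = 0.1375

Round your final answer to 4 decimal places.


Bayes' theorem: P(X|Y) = P(Y|X) × P(X) / P(Y)

Step 1: Calculate P(Y) using law of total probability
P(Y) = P(Y|X)P(X) + P(Y|¬X)P(¬X)
     = 0.9000 × 0.3071 + 0.1375 × 0.6929
     = 0.27639000 + 0.09527375
     = 0.37166375

Step 2: Apply Bayes' theorem
P(X|Y) = P(Y|X) × P(X) / P(Y)
       = 0.27639000 / 0.37166375
       = 0.7437


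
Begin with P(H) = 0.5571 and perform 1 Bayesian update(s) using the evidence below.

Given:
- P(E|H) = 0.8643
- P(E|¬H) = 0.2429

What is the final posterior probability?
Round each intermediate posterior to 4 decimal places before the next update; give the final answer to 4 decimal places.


Sequential Bayesian updating:

Initial prior: P(H) = 0.5571

Update 1:
  P(E) = 0.8643 × 0.5571 + 0.2429 × 0.4429 = 0.48150153 + 0.10758041 = 0.58908194
  P(H|E) = 0.48150153 / 0.58908194 = 0.8174

Final posterior: 0.8174


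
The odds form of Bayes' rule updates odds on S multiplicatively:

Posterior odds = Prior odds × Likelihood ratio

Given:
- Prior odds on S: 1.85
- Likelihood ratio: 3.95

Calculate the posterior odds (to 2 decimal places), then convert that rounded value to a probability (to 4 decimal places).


Step 1: Calculate posterior odds
Posterior odds = Prior odds × LR
               = 1.85 × 3.95
               = 7.31

Step 2: Convert to probability
P(S|E) = Posterior odds / (1 + Posterior odds)
       = 7.31 / (1 + 7.31)
       = 7.31 / 8.31
       = 0.8797

The evidence increased P(S) from 0.6491 to 0.8797.


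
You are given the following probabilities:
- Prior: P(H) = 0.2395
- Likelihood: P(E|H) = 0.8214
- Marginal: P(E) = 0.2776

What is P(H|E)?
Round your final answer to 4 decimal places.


Using Bayes' theorem:

P(H|E) = P(E|H) × P(H) / P(E)
       = 0.8214 × 0.2395 / 0.2776
       = 0.19672530 / 0.2776
       = 0.7087

The evidence strengthens our belief in H.
Prior: 0.2395 → Posterior: 0.7087


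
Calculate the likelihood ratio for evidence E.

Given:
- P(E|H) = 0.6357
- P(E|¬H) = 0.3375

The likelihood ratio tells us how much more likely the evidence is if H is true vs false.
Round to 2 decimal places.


Likelihood Ratio (LR) = P(E|H) / P(E|¬H)

LR = 0.6357 / 0.3375
   = 1.88

The evidence is 1.88 times more likely if H is true than if H is false.
Since LR > 1, the evidence supports H over ¬H.


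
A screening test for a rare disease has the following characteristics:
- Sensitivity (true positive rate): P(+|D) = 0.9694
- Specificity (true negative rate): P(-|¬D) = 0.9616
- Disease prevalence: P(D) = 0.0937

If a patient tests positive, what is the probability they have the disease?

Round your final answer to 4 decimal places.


Let D = has disease, + = positive test

Given:
- P(D) = 0.0937 (prevalence)
- P(+|D) = 0.9694 (sensitivity)
- P(-|¬D) = 0.9616 (specificity)
- P(+|¬D) = 0.0384 (false positive rate = 1 - specificity)

Step 1: Find P(+)
P(+) = P(+|D)P(D) + P(+|¬D)P(¬D)
     = 0.9694 × 0.0937 + 0.0384 × 0.9063
     = 0.09083278 + 0.03480192
     = 0.12563470

Step 2: Apply Bayes' theorem for P(D|+)
P(D|+) = P(+|D)P(D) / P(+)
       = 0.09083278 / 0.12563470
       = 0.7230


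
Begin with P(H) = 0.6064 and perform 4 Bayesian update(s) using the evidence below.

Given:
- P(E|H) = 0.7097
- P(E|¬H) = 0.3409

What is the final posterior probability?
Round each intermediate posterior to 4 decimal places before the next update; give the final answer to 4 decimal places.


Sequential Bayesian updating:

Initial prior: P(H) = 0.6064

Update 1:
  P(E) = 0.7097 × 0.6064 + 0.3409 × 0.3936 = 0.43036208 + 0.13417824 = 0.56454032
  P(H|E) = 0.43036208 / 0.56454032 = 0.7623

Update 2:
  P(E) = 0.7097 × 0.7623 + 0.3409 × 0.2377 = 0.54100431 + 0.08103193 = 0.62203624
  P(H|E) = 0.54100431 / 0.62203624 = 0.8697

Update 3:
  P(E) = 0.7097 × 0.8697 + 0.3409 × 0.1303 = 0.61722609 + 0.04441927 = 0.66164536
  P(H|E) = 0.61722609 / 0.66164536 = 0.9329

Update 4:
  P(E) = 0.7097 × 0.9329 + 0.3409 × 0.0671 = 0.66207913 + 0.02287439 = 0.68495352
  P(H|E) = 0.66207913 / 0.68495352 = 0.9666

Final posterior: 0.9666
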